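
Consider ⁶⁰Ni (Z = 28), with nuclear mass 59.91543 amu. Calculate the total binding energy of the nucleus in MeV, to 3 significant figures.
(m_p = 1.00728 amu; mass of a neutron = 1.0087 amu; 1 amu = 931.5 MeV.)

Z = 28, so N = A − Z = 60 − 28 = 32.
Total constituent mass: 28 × 1.00728 + 32 × 1.0087 = 60.48224 amu
Mass defect Δm = 60.48224 − 59.91543 = 0.56681 amu
Converting to energy: 0.56681 amu × 931.5 MeV/amu = 527.984 MeV

528 MeV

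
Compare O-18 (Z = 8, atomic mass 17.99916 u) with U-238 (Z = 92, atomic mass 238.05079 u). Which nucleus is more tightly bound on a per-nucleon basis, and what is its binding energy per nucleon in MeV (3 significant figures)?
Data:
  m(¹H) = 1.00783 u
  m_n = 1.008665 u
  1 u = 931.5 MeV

O-18: Σm = 8(1.00783) + 10(1.008665) = 18.149290 u; Δm = 0.150130 u; E_B = 139.85 MeV; E_B/A = 7.769 MeV
U-238: Σm = 92(1.00783) + 146(1.008665) = 239.985450 u; Δm = 1.934660 u; E_B = 1802.1 MeV; E_B/A = 7.572 MeV
O-18 has the higher binding energy per nucleon, so it is the more tightly bound nucleus.

O-18; 7.77 MeV/nucleon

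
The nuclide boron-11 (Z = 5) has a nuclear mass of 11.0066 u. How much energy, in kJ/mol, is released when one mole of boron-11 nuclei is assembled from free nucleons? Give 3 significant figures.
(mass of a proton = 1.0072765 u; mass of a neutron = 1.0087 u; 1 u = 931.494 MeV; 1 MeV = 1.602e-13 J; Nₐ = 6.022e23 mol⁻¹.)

7.37e+09 kJ/mol

Mass of separated nucleons = 5(1.0072765) + 6(1.0087) = 5.0363825 + 6.0522 = 11.0885825 u
The mass defect is 11.0885825 − 11.0066 = 0.0819825 u.
Converting to energy: 0.0819825 u × 931.494 MeV/u = 76.3662 MeV
Per nucleus in joules: 76.3662 MeV × 1.602e-13 J/MeV = 1.2234e-11 J
Per mole: 1.2234e-11 J × 6.022e23 mol⁻¹ = 7.3673e+12 J/mol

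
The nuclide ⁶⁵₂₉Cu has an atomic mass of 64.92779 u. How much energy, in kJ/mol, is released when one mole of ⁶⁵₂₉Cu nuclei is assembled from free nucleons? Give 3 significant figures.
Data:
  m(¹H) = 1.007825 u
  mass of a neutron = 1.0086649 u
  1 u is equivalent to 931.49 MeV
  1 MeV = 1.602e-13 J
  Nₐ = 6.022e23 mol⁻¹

5.49e+10 kJ/mol

With 29 protons and 36 neutrons (A = 65):
Total constituent mass: 29 × 1.007825 + 36 × 1.0086649 = 65.5388614 u
Δm = 65.5388614 − 64.92779 = 0.6110714 u
E_B = 0.6110714 × 931.49 = 569.207 MeV
Per nucleus in joules: 569.207 MeV × 1.602e-13 J/MeV = 9.1187e-11 J
Per mole: 9.1187e-11 J × 6.022e23 mol⁻¹ = 5.4913e+13 J/mol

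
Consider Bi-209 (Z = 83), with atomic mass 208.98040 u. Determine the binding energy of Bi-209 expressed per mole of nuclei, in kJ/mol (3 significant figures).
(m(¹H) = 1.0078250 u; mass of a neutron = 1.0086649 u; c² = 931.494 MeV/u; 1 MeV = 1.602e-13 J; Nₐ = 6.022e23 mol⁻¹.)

1.58e+11 kJ/mol

Total constituent mass: 83 × 1.0078250 + 126 × 1.0086649 = 210.7412524 u
Mass defect Δm = 210.7412524 − 208.98040 = 1.7608524 u
Binding energy = Δm·c² = 1.7608524 × 931.494 MeV/u = 1640.22 MeV
Per nucleus in joules: 1640.22 MeV × 1.602e-13 J/MeV = 2.6276e-10 J
Per mole: 2.6276e-10 J × 6.022e23 mol⁻¹ = 1.5823e+14 J/mol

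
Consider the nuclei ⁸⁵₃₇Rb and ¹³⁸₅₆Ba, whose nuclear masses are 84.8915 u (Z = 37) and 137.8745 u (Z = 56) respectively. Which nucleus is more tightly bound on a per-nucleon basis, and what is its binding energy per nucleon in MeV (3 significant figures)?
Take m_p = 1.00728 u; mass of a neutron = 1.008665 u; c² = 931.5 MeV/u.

⁸⁵₃₇Rb; 8.70 MeV/nucleon

⁸⁵₃₇Rb: Σm = 37(1.00728) + 48(1.008665) = 85.685280 u; Δm = 0.793780 u; E_B = 739.41 MeV; E_B/A = 8.699 MeV
¹³⁸₅₆Ba: Σm = 56(1.00728) + 82(1.008665) = 139.118210 u; Δm = 1.243710 u; E_B = 1158.5 MeV; E_B/A = 8.395 MeV
⁸⁵₃₇Rb has the higher binding energy per nucleon, so it is the more tightly bound nucleus.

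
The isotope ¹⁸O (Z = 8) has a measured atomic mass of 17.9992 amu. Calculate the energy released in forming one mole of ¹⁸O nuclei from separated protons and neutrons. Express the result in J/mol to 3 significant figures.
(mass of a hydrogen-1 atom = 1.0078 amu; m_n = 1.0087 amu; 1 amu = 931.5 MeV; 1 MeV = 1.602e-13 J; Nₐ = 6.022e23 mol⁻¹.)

1.35e+13 J/mol

The nucleus contains 8 protons and 18 − 8 = 10 neutrons.
Mass of separated nucleons = 8(1.0078) + 10(1.0087) = 8.0624 + 10.0870 = 18.1494 amu
Mass defect Δm = 18.1494 − 17.9992 = 0.1502 amu
Converting to energy: 0.1502 amu × 931.5 MeV/amu = 139.911 MeV
Per nucleus in joules: 139.911 MeV × 1.602e-13 J/MeV = 2.2414e-11 J
Per mole: 2.2414e-11 J × 6.022e23 mol⁻¹ = 1.3498e+13 J/mol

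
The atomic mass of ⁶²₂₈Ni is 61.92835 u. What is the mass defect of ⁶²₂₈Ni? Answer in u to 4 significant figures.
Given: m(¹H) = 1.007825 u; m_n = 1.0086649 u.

Total constituent mass: 28 × 1.007825 + 34 × 1.0086649 = 62.5137066 u
Mass defect Δm = 62.5137066 − 61.92835 = 0.5853566 u

0.5854 u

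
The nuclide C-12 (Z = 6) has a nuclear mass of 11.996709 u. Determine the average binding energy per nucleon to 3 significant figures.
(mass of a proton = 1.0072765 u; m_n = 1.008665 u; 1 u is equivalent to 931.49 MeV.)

7.68 MeV/nucleon

The nucleus contains 6 protons and 12 − 6 = 6 neutrons.
Σm = 6·m_p + 6·m_n = 6.0436590 + 6.051990 = 12.0956490 u
Mass defect Δm = 12.0956490 − 11.996709 = 0.0989400 u
Binding energy = Δm·c² = 0.0989400 × 931.49 MeV/u = 92.1616 MeV
Dividing by A = 12 gives 7.680 MeV per nucleon.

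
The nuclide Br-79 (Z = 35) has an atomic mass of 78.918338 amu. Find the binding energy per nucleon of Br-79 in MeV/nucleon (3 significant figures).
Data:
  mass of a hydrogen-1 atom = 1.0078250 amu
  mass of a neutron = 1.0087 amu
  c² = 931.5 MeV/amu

8.71 MeV/nucleon

Mass of separated nucleons = 35(1.0078250) + 44(1.0087) = 35.2738750 + 44.3828 = 79.6566750 amu
The mass defect is 79.6566750 − 78.918338 = 0.7383370 amu.
Binding energy = Δm·c² = 0.7383370 × 931.5 MeV/amu = 687.761 MeV
BE/A = 687.761 MeV / 79 = 8.706 MeV/nucleon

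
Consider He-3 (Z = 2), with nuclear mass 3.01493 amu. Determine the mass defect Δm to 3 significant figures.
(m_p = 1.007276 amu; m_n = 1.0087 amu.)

With 2 protons and 1 neutrons (A = 3):
Σm = 2·m_p + 1·m_n = 2.014552 + 1.0087 = 3.023252 amu
Mass defect Δm = 3.023252 − 3.01493 = 0.008322 amu

0.00832 amu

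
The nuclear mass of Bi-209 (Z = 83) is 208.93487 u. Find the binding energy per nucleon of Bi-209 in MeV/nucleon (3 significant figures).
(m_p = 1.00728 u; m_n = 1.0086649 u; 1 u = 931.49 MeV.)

Z = 83, so N = A − Z = 209 − 83 = 126.
Σm = 83·m_p + 126·m_n = 83.60424 + 127.0917774 = 210.6960174 u
The mass defect is 210.6960174 − 208.93487 = 1.7611474 u.
E_B = 1.7611474 × 931.49 = 1640.49 MeV
Dividing by A = 209 gives 7.849 MeV per nucleon.

7.85 MeV/nucleon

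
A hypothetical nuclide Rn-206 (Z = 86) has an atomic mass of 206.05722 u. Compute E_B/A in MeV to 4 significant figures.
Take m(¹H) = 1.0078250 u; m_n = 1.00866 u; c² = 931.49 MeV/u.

Z = 86, so N = A − Z = 206 − 86 = 120.
Total constituent mass: 86 × 1.0078250 + 120 × 1.00866 = 207.7121500 u
Mass defect Δm = 207.7121500 − 206.05722 = 1.6549300 u
Converting to energy: 1.6549300 u × 931.49 MeV/u = 1541.55 MeV
Dividing by A = 206 gives 7.483 MeV per nucleon.

7.483 MeV/nucleon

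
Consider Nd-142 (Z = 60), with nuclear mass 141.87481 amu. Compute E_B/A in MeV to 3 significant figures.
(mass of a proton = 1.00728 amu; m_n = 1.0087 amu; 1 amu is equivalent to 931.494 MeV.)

The nucleus contains 60 protons and 142 − 60 = 82 neutrons.
Total constituent mass: 60 × 1.00728 + 82 × 1.0087 = 143.15020 amu
The mass defect is 143.15020 − 141.87481 = 1.27539 amu.
Binding energy = Δm·c² = 1.27539 × 931.494 MeV/amu = 1188.02 MeV
BE/A = 1188.02 MeV / 142 = 8.366 MeV/nucleon

8.37 MeV/nucleon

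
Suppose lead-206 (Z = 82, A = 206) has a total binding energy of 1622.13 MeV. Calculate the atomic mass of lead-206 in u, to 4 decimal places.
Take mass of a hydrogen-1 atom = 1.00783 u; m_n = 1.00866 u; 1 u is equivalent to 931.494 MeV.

Mass defect = 1622.13 MeV / (931.494 MeV/u) = 1.741428 u
Constituent mass = 82(1.00783) + 124(1.00866) = 207.71590 u
Atomic mass = 207.71590 − 1.741428 = 205.974472 u ≈ 205.9745 u (to 4 decimal places)

205.9745 u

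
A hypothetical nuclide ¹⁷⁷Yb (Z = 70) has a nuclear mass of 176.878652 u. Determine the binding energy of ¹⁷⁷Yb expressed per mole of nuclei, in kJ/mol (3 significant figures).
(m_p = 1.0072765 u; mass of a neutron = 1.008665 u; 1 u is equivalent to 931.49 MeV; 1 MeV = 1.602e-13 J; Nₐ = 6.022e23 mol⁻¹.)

1.40e+11 kJ/mol

Z = 70, so N = A − Z = 177 − 70 = 107.
Total constituent mass: 70 × 1.0072765 + 107 × 1.008665 = 178.4365100 u
Δm = 178.4365100 − 176.878652 = 1.5578580 u
E_B = 1.5578580 × 931.49 = 1451.13 MeV
Per nucleus in joules: 1451.13 MeV × 1.602e-13 J/MeV = 2.3247e-10 J
Per mole: 2.3247e-10 J × 6.022e23 mol⁻¹ = 1.3999e+14 J/mol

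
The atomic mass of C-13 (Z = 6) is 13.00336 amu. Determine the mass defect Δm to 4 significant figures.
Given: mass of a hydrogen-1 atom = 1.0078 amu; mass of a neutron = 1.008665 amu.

The nucleus contains 6 protons and 13 − 6 = 7 neutrons.
Σm = 6·m(¹H) + 7·m_n = 6.0468 + 7.060655 = 13.107455 amu
Δm = 13.107455 − 13.00336 = 0.104095 amu

0.1041 amu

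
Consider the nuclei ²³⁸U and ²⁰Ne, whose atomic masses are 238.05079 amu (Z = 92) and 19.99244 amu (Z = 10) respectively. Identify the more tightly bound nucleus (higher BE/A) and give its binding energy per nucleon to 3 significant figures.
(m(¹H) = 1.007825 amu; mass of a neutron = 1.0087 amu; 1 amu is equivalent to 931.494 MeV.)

²³⁸U: Σm = 92(1.007825) + 146(1.0087) = 239.990100 amu; Δm = 1.939310 amu; E_B = 1806.5 MeV; E_B/A = 7.590 MeV
²⁰Ne: Σm = 10(1.007825) + 10(1.0087) = 20.165250 amu; Δm = 0.172810 amu; E_B = 160.97 MeV; E_B/A = 8.049 MeV
²⁰Ne has the higher binding energy per nucleon, so it is the more tightly bound nucleus.

²⁰Ne; 8.05 MeV/nucleon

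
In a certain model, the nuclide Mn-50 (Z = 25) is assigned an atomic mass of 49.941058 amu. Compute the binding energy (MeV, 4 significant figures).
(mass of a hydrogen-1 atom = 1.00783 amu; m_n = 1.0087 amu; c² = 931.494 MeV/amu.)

The nucleus contains 25 protons and 50 − 25 = 25 neutrons.
Total constituent mass: 25 × 1.00783 + 25 × 1.0087 = 50.41325 amu
Δm = 50.41325 − 49.941058 = 0.472192 amu
E_B = 0.472192 × 931.494 = 439.844 MeV

439.8 MeV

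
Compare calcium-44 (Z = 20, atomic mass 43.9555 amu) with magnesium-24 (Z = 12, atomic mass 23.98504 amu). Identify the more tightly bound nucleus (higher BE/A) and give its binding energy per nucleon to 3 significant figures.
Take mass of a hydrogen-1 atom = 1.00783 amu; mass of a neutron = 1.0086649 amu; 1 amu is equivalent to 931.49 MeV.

calcium-44; 8.66 MeV/nucleon

calcium-44: Σm = 20(1.00783) + 24(1.0086649) = 44.3645576 amu; Δm = 0.4090576 amu; E_B = 381.03 MeV; E_B/A = 8.660 MeV
magnesium-24: Σm = 12(1.00783) + 12(1.0086649) = 24.1979388 amu; Δm = 0.2128988 amu; E_B = 198.31 MeV; E_B/A = 8.263 MeV
calcium-44 has the higher binding energy per nucleon, so it is the more tightly bound nucleus.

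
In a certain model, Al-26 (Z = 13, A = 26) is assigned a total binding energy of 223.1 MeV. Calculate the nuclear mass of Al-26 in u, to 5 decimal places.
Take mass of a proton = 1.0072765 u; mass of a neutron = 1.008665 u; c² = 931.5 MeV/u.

Mass defect = 223.1 MeV / (931.5 MeV/u) = 0.2395062 u
Constituent mass = 13(1.0072765) + 13(1.008665) = 26.2072395 u
Nuclear mass = 26.2072395 − 0.2395062 = 25.9677333 u ≈ 25.96773 u (to 5 decimal places)

25.96773 u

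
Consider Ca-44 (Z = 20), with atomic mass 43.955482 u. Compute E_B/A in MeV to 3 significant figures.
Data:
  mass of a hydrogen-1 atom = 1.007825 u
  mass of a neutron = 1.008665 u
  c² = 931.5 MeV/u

The nucleus contains 20 protons and 44 − 20 = 24 neutrons.
Σm = 20·m(¹H) + 24·m_n = 20.156500 + 24.207960 = 44.364460 u
The mass defect is 44.364460 − 43.955482 = 0.408978 u.
Binding energy = Δm·c² = 0.408978 × 931.5 MeV/u = 380.963 MeV
Dividing by A = 44 gives 8.658 MeV per nucleon.

8.66 MeV/nucleon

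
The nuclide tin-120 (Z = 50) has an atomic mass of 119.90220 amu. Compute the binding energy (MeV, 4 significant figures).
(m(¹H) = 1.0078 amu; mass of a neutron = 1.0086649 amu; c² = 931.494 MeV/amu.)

1019 MeV

Mass of separated nucleons = 50(1.0078) + 70(1.0086649) = 50.3900 + 70.6065430 = 120.9965430 amu
Δm = 120.9965430 − 119.90220 = 1.0943430 amu
Converting to energy: 1.0943430 amu × 931.494 MeV/amu = 1019.37 MeV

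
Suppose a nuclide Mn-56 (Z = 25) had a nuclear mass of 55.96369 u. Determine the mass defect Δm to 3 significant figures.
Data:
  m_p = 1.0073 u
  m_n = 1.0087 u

Total constituent mass: 25 × 1.0073 + 31 × 1.0087 = 56.4522 u
The mass defect is 56.4522 − 55.96369 = 0.48851 u.

0.489 u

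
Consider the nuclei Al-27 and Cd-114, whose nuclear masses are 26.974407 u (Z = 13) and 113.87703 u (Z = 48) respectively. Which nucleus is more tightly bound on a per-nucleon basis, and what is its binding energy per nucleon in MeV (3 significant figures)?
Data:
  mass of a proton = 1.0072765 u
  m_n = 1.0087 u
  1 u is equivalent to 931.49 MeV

Al-27: Σm = 13(1.0072765) + 14(1.0087) = 27.2163945 u; Δm = 0.2419875 u; E_B = 225.409 MeV; E_B/A = 8.348 MeV
Cd-114: Σm = 48(1.0072765) + 66(1.0087) = 114.9234720 u; Δm = 1.0464420 u; E_B = 974.75 MeV; E_B/A = 8.550 MeV
Cd-114 has the higher binding energy per nucleon, so it is the more tightly bound nucleus.

Cd-114; 8.55 MeV/nucleon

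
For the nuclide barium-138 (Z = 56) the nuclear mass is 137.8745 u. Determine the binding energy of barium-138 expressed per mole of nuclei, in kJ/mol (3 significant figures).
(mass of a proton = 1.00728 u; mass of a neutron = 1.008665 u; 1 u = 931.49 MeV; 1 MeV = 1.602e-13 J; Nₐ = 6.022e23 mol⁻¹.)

With 56 protons and 82 neutrons (A = 138):
Σm = 56·m_p + 82·m_n = 56.40768 + 82.710530 = 139.118210 u
Mass defect Δm = 139.118210 − 137.8745 = 1.243710 u
Converting to energy: 1.243710 u × 931.49 MeV/u = 1158.50 MeV
Per nucleus in joules: 1158.50 MeV × 1.602e-13 J/MeV = 1.8559e-10 J
Per mole: 1.8559e-10 J × 6.022e23 mol⁻¹ = 1.1176e+14 J/mol

1.12e+11 kJ/mol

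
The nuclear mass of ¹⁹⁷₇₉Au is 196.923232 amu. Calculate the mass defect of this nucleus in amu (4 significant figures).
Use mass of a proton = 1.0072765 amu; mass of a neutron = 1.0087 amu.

1.678 amu

Total constituent mass: 79 × 1.0072765 + 118 × 1.0087 = 198.6014435 amu
Δm = 198.6014435 − 196.923232 = 1.6782115 amu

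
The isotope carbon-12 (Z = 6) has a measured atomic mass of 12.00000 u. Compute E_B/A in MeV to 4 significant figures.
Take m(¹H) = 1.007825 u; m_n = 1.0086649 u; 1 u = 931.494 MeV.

With 6 protons and 6 neutrons (A = 12):
Σm = 6·m(¹H) + 6·m_n = 6.046950 + 6.0519894 = 12.0989394 u
Δm = 12.0989394 − 12.00000 = 0.0989394 u
Binding energy = Δm·c² = 0.0989394 × 931.494 MeV/u = 92.1615 MeV
Per nucleon: 92.1615 / 12 = 7.680 MeV

7.680 MeV/nucleon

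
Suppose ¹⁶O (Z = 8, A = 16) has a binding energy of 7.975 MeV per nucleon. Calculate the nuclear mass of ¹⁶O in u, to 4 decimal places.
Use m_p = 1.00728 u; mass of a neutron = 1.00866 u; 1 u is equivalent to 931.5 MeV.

Total binding energy = 16 × 7.975 = 127.600 MeV
Mass defect = 127.600 MeV / (931.5 MeV/u) = 0.136983 u
Constituent mass = 8(1.00728) + 8(1.00866) = 16.12752 u
Nuclear mass = 16.12752 − 0.136983 = 15.990537 u ≈ 15.9905 u (to 4 decimal places)

15.9905 u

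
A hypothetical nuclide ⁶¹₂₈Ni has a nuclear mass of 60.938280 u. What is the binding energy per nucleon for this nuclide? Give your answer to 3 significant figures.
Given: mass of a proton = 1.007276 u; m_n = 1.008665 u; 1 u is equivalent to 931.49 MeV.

8.42 MeV/nucleon

The nucleus contains 28 protons and 61 − 28 = 33 neutrons.
Total constituent mass: 28 × 1.007276 + 33 × 1.008665 = 61.489673 u
The mass defect is 61.489673 − 60.938280 = 0.551393 u.
Converting to energy: 0.551393 u × 931.49 MeV/u = 513.617 MeV
Per nucleon: 513.617 / 61 = 8.420 MeV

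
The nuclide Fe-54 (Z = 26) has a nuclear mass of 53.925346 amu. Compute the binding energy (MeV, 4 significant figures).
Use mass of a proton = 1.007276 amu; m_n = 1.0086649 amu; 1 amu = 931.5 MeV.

With 26 protons and 28 neutrons (A = 54):
Mass of separated nucleons = 26(1.007276) + 28(1.0086649) = 26.189176 + 28.2426172 = 54.4317932 amu
Mass defect Δm = 54.4317932 − 53.925346 = 0.5064472 amu
E_B = 0.5064472 × 931.5 = 471.756 MeV

471.8 MeV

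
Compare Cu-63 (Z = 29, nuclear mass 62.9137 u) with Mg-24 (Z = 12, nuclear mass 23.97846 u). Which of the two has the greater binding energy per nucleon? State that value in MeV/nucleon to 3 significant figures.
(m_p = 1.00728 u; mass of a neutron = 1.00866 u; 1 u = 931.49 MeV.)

Cu-63: Σm = 29(1.00728) + 34(1.00866) = 63.50556 u; Δm = 0.59186 u; E_B = 551.31 MeV; E_B/A = 8.751 MeV
Mg-24: Σm = 12(1.00728) + 12(1.00866) = 24.19128 u; Δm = 0.21282 u; E_B = 198.24 MeV; E_B/A = 8.260 MeV
Cu-63 has the higher binding energy per nucleon, so it is the more tightly bound nucleus.

Cu-63; 8.75 MeV/nucleon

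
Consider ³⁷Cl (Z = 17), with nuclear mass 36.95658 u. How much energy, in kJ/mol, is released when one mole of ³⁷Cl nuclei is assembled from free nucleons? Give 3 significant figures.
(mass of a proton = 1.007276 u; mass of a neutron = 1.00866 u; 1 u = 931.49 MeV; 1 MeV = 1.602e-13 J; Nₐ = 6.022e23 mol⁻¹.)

3.06e+10 kJ/mol

Total constituent mass: 17 × 1.007276 + 20 × 1.00866 = 37.296892 u
Δm = 37.296892 − 36.95658 = 0.340312 u
Binding energy = Δm·c² = 0.340312 × 931.49 MeV/u = 316.997 MeV
Per nucleus in joules: 316.997 MeV × 1.602e-13 J/MeV = 5.0783e-11 J
Per mole: 5.0783e-11 J × 6.022e23 mol⁻¹ = 3.0582e+13 J/mol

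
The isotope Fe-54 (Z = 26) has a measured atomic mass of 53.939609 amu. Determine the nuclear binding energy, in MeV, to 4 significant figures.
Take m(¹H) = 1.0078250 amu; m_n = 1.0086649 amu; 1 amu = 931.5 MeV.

Mass of separated nucleons = 26(1.0078250) + 28(1.0086649) = 26.2034500 + 28.2426172 = 54.4460672 amu
Δm = 54.4460672 − 53.939609 = 0.5064582 amu
E_B = 0.5064582 × 931.5 = 471.766 MeV

471.8 MeV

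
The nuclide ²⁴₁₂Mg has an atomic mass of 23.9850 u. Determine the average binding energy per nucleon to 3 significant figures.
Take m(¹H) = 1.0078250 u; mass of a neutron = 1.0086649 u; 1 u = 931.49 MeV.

Z = 12, so N = A − Z = 24 − 12 = 12.
Mass of separated nucleons = 12(1.0078250) + 12(1.0086649) = 12.0939000 + 12.1039788 = 24.1978788 u
Mass defect Δm = 24.1978788 − 23.9850 = 0.2128788 u
Binding energy = Δm·c² = 0.2128788 × 931.49 MeV/u = 198.294 MeV
Dividing by A = 24 gives 8.262 MeV per nucleon.

8.26 MeV/nucleon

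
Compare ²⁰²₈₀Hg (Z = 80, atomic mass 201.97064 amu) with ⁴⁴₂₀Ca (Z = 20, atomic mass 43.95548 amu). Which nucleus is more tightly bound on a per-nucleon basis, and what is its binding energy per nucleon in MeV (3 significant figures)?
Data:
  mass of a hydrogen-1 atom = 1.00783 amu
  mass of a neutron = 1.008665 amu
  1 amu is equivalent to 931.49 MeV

⁴⁴₂₀Ca; 8.66 MeV/nucleon

²⁰²₈₀Hg: Σm = 80(1.00783) + 122(1.008665) = 203.683530 amu; Δm = 1.712890 amu; E_B = 1595.5 MeV; E_B/A = 7.899 MeV
⁴⁴₂₀Ca: Σm = 20(1.00783) + 24(1.008665) = 44.364560 amu; Δm = 0.409080 amu; E_B = 381.05 MeV; E_B/A = 8.660 MeV
⁴⁴₂₀Ca has the higher binding energy per nucleon, so it is the more tightly bound nucleus.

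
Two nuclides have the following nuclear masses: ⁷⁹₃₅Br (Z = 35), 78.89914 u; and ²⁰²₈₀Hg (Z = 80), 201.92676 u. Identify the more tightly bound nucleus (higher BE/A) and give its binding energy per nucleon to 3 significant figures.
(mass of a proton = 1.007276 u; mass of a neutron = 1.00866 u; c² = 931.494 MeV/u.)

⁷⁹₃₅Br: Σm = 35(1.007276) + 44(1.00866) = 79.635700 u; Δm = 0.736560 u; E_B = 686.10 MeV; E_B/A = 8.6848 MeV
²⁰²₈₀Hg: Σm = 80(1.007276) + 122(1.00866) = 203.638600 u; Δm = 1.711840 u; E_B = 1594.6 MeV; E_B/A = 7.894 MeV
⁷⁹₃₅Br has the higher binding energy per nucleon, so it is the more tightly bound nucleus.

⁷⁹₃₅Br; 8.68 MeV/nucleon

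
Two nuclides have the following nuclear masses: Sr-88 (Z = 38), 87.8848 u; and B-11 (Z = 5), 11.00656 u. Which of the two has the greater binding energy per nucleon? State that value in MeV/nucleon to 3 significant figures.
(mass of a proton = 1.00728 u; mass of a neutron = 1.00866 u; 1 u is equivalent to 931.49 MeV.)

Sr-88: Σm = 38(1.00728) + 50(1.00866) = 88.70964 u; Δm = 0.82484 u; E_B = 768.33 MeV; E_B/A = 8.731 MeV
B-11: Σm = 5(1.00728) + 6(1.00866) = 11.08836 u; Δm = 0.08180 u; E_B = 76.196 MeV; E_B/A = 6.927 MeV
Sr-88 has the higher binding energy per nucleon, so it is the more tightly bound nucleus.

Sr-88; 8.73 MeV/nucleon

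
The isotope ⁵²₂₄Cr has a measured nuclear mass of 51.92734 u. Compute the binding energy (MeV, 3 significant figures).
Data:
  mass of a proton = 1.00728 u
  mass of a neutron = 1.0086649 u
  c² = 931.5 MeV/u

Z = 24, so N = A − Z = 52 − 24 = 28.
Total constituent mass: 24 × 1.00728 + 28 × 1.0086649 = 52.4173372 u
The mass defect is 52.4173372 − 51.92734 = 0.4899972 u.
E_B = 0.4899972 × 931.5 = 456.432 MeV

456 MeV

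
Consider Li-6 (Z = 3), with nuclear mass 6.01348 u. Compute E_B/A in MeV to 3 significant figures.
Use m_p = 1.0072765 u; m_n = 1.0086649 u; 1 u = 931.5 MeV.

5.33 MeV/nucleon

With 3 protons and 3 neutrons (A = 6):
Σm = 3·m_p + 3·m_n = 3.0218295 + 3.0259947 = 6.0478242 u
The mass defect is 6.0478242 − 6.01348 = 0.0343442 u.
Binding energy = Δm·c² = 0.0343442 × 931.5 MeV/u = 31.9916 MeV
Dividing by A = 6 gives 5.332 MeV per nucleon.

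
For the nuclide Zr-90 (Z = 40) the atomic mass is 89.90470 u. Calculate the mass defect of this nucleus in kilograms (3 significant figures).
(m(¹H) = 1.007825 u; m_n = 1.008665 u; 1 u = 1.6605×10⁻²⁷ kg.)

1.40e-27 kg

The nucleus contains 40 protons and 90 − 40 = 50 neutrons.
Σm = 40·m(¹H) + 50·m_n = 40.313000 + 50.433250 = 90.746250 u
Δm = 90.746250 − 89.90470 = 0.841550 u
In SI units: 0.841550 u × 1.6605×10⁻²⁷ kg/u = 1.3974e-27 kg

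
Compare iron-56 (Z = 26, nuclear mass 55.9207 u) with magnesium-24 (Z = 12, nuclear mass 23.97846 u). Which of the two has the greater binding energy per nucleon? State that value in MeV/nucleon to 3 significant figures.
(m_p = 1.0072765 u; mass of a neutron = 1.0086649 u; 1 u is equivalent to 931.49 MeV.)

iron-56; 8.79 MeV/nucleon

iron-56: Σm = 26(1.0072765) + 30(1.0086649) = 56.4491360 u; Δm = 0.5284360 u; E_B = 492.23 MeV; E_B/A = 8.790 MeV
magnesium-24: Σm = 12(1.0072765) + 12(1.0086649) = 24.1912968 u; Δm = 0.2128368 u; E_B = 198.26 MeV; E_B/A = 8.261 MeV
iron-56 has the higher binding energy per nucleon, so it is the more tightly bound nucleus.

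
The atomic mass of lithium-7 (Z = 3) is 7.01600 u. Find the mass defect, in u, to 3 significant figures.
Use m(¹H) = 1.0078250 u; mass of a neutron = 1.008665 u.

Z = 3, so N = A − Z = 7 − 3 = 4.
Total constituent mass: 3 × 1.0078250 + 4 × 1.008665 = 7.0581350 u
The mass defect is 7.0581350 − 7.01600 = 0.0421350 u.

0.0421 u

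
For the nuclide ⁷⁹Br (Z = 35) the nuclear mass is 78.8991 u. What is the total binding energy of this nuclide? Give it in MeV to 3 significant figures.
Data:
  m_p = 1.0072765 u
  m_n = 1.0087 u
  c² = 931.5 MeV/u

688 MeV

With 35 protons and 44 neutrons (A = 79):
Σm = 35·m_p + 44·m_n = 35.2546775 + 44.3828 = 79.6374775 u
The mass defect is 79.6374775 − 78.8991 = 0.7383775 u.
Binding energy = Δm·c² = 0.7383775 × 931.5 MeV/u = 687.799 MeV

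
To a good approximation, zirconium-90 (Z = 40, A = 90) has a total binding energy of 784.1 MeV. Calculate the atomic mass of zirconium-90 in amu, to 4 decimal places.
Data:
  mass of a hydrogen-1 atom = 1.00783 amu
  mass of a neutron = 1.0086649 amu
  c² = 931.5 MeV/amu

89.9047 amu

Mass defect = 784.1 MeV / (931.5 MeV/amu) = 0.841761 amu
Constituent mass = 40(1.00783) + 50(1.0086649) = 90.7464450 amu
Atomic mass = 90.7464450 − 0.841761 = 89.9046840 amu ≈ 89.9047 amu (to 4 decimal places)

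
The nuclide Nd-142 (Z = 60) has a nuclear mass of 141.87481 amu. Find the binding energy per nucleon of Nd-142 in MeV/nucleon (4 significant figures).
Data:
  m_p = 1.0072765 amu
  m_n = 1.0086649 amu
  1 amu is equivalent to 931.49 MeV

8.346 MeV/nucleon

Z = 60, so N = A − Z = 142 − 60 = 82.
Total constituent mass: 60 × 1.0072765 + 82 × 1.0086649 = 143.1471118 amu
Δm = 143.1471118 − 141.87481 = 1.2723018 amu
Converting to energy: 1.2723018 amu × 931.49 MeV/amu = 1185.14 MeV
Dividing by A = 142 gives 8.346 MeV per nucleon.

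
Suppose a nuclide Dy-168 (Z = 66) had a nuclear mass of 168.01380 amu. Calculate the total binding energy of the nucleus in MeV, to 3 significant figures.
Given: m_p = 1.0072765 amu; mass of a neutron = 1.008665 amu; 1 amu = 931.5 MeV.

With 66 protons and 102 neutrons (A = 168):
Total constituent mass: 66 × 1.0072765 + 102 × 1.008665 = 169.3640790 amu
The mass defect is 169.3640790 − 168.01380 = 1.3502790 amu.
E_B = 1.3502790 × 931.5 = 1257.78 MeV

1260 MeV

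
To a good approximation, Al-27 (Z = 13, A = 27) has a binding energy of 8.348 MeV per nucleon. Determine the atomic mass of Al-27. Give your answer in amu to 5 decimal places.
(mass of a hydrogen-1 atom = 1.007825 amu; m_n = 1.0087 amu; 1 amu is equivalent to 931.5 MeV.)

Total binding energy = 27 × 8.348 = 225.396 MeV
Mass defect = 225.396 MeV / (931.5 MeV/amu) = 0.2419710 amu
Constituent mass = 13(1.007825) + 14(1.0087) = 27.223525 amu
Atomic mass = 27.223525 − 0.2419710 = 26.9815540 amu ≈ 26.98155 amu (to 5 decimal places)

26.98155 amu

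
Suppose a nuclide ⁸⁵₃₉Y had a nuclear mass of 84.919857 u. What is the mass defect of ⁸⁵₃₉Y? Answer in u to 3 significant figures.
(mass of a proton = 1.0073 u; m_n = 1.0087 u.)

0.765 u

Total constituent mass: 39 × 1.0073 + 46 × 1.0087 = 85.6849 u
Δm = 85.6849 − 84.919857 = 0.765043 u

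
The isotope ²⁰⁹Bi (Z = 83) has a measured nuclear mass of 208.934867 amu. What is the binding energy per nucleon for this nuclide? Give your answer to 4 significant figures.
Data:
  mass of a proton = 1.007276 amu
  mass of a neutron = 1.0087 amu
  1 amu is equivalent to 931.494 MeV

7.868 MeV/nucleon

Σm = 83·m_p + 126·m_n = 83.603908 + 127.0962 = 210.700108 amu
The mass defect is 210.700108 − 208.934867 = 1.765241 amu.
Binding energy = Δm·c² = 1.765241 × 931.494 MeV/amu = 1644.31 MeV
Per nucleon: 1644.31 / 209 = 7.868 MeV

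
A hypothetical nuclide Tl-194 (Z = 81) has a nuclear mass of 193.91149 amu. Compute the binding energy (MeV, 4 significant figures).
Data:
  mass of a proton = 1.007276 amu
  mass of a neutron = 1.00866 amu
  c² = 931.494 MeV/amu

Z = 81, so N = A − Z = 194 − 81 = 113.
Mass of separated nucleons = 81(1.007276) + 113(1.00866) = 81.589356 + 113.97858 = 195.567936 amu
Δm = 195.567936 − 193.91149 = 1.656446 amu
Binding energy = Δm·c² = 1.656446 × 931.494 MeV/amu = 1542.97 MeV

1543 MeV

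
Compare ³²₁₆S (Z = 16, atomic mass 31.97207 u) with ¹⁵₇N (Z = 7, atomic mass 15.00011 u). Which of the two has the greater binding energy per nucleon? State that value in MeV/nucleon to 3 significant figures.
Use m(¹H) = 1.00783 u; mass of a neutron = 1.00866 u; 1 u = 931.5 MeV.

³²₁₆S: Σm = 16(1.00783) + 16(1.00866) = 32.26384 u; Δm = 0.29177 u; E_B = 271.78 MeV; E_B/A = 8.493 MeV
¹⁵₇N: Σm = 7(1.00783) + 8(1.00866) = 15.12409 u; Δm = 0.12398 u; E_B = 115.49 MeV; E_B/A = 7.699 MeV
³²₁₆S has the higher binding energy per nucleon, so it is the more tightly bound nucleus.

³²₁₆S; 8.49 MeV/nucleon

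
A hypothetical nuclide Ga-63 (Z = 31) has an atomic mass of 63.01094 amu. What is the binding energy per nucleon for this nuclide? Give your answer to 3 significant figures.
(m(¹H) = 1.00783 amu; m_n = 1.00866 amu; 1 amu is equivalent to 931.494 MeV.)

7.52 MeV/nucleon

With 31 protons and 32 neutrons (A = 63):
Total constituent mass: 31 × 1.00783 + 32 × 1.00866 = 63.51985 amu
Δm = 63.51985 − 63.01094 = 0.50891 amu
E_B = 0.50891 × 931.494 = 474.0466 MeV
Dividing by A = 63 gives 7.5245 MeV per nucleon.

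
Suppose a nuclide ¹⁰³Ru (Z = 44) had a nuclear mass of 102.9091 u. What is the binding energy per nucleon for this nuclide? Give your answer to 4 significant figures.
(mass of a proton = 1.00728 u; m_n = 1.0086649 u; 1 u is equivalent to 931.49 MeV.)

Σm = 44·m_p + 59·m_n = 44.32032 + 59.5112291 = 103.8315491 u
The mass defect is 103.8315491 − 102.9091 = 0.9224491 u.
Converting to energy: 0.9224491 u × 931.49 MeV/u = 859.252 MeV
Dividing by A = 103 gives 8.342 MeV per nucleon.

8.342 MeV/nucleon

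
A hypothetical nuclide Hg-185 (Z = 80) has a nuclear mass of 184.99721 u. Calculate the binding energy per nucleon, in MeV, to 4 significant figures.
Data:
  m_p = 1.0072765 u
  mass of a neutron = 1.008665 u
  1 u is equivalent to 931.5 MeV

Z = 80, so N = A − Z = 185 − 80 = 105.
Total constituent mass: 80 × 1.0072765 + 105 × 1.008665 = 186.4919450 u
Δm = 186.4919450 − 184.99721 = 1.4947350 u
Converting to energy: 1.4947350 u × 931.5 MeV/u = 1392.35 MeV
BE/A = 1392.35 MeV / 185 = 7.526 MeV/nucleon

7.526 MeV/nucleon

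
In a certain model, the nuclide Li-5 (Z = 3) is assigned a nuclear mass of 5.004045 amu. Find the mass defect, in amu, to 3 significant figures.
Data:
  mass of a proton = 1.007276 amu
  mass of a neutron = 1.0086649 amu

0.0351 amu

Mass of separated nucleons = 3(1.007276) + 2(1.0086649) = 3.021828 + 2.0173298 = 5.0391578 amu
Mass defect Δm = 5.0391578 − 5.004045 = 0.0351128 amu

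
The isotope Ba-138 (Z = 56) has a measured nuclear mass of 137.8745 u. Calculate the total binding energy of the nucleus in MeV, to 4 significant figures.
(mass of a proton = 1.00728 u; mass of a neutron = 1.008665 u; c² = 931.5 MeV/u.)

With 56 protons and 82 neutrons (A = 138):
Mass of separated nucleons = 56(1.00728) + 82(1.008665) = 56.40768 + 82.710530 = 139.118210 u
Δm = 139.118210 − 137.8745 = 1.243710 u
E_B = 1.243710 × 931.5 = 1158.52 MeV

1159 MeV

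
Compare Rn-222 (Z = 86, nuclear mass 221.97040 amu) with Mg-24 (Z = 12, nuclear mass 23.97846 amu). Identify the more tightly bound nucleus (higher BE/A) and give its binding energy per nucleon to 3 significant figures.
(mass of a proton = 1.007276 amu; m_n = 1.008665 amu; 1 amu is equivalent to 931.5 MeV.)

Mg-24; 8.26 MeV/nucleon

Rn-222: Σm = 86(1.007276) + 136(1.008665) = 223.804176 amu; Δm = 1.833776 amu; E_B = 1708.16 MeV; E_B/A = 7.694 MeV
Mg-24: Σm = 12(1.007276) + 12(1.008665) = 24.191292 amu; Δm = 0.212832 amu; E_B = 198.253 MeV; E_B/A = 8.261 MeV
Mg-24 has the higher binding energy per nucleon, so it is the more tightly bound nucleus.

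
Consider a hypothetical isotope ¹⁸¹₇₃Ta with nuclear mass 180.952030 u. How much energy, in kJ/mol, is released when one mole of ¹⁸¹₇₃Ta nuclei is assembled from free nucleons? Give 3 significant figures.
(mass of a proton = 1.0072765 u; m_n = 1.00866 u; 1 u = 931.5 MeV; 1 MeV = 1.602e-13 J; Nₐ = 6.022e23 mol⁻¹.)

Total constituent mass: 73 × 1.0072765 + 108 × 1.00866 = 182.4664645 u
The mass defect is 182.4664645 − 180.952030 = 1.5144345 u.
E_B = 1.5144345 × 931.5 = 1410.70 MeV
Per nucleus in joules: 1410.70 MeV × 1.602e-13 J/MeV = 2.2599e-10 J
Per mole: 2.2599e-10 J × 6.022e23 mol⁻¹ = 1.3609e+14 J/mol

1.36e+11 kJ/mol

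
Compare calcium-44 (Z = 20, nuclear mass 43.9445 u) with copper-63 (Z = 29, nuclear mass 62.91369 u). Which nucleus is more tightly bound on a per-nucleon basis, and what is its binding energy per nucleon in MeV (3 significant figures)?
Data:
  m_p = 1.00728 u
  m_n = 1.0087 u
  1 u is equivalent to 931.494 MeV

copper-63; 8.77 MeV/nucleon

calcium-44: Σm = 20(1.00728) + 24(1.0087) = 44.35440 u; Δm = 0.40990 u; E_B = 381.82 MeV; E_B/A = 8.678 MeV
copper-63: Σm = 29(1.00728) + 34(1.0087) = 63.50692 u; Δm = 0.59323 u; E_B = 552.59 MeV; E_B/A = 8.771 MeV
copper-63 has the higher binding energy per nucleon, so it is the more tightly bound nucleus.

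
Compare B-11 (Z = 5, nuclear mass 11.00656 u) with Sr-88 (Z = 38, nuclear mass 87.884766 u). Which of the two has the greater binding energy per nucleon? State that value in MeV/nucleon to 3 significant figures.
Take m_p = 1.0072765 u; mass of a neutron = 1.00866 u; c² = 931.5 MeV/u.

B-11: Σm = 5(1.0072765) + 6(1.00866) = 11.0883425 u; Δm = 0.0817825 u; E_B = 76.180 MeV; E_B/A = 6.925 MeV
Sr-88: Σm = 38(1.0072765) + 50(1.00866) = 88.7095070 u; Δm = 0.8247410 u; E_B = 768.25 MeV; E_B/A = 8.730 MeV
Sr-88 has the higher binding energy per nucleon, so it is the more tightly bound nucleus.

Sr-88; 8.73 MeV/nucleon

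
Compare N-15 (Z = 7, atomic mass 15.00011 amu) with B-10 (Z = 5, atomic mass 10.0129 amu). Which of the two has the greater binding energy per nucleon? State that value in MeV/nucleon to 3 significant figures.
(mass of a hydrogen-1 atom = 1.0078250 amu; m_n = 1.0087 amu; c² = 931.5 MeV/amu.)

N-15; 7.72 MeV/nucleon

N-15: Σm = 7(1.0078250) + 8(1.0087) = 15.1243750 amu; Δm = 0.1242650 amu; E_B = 115.75 MeV; E_B/A = 7.717 MeV
B-10: Σm = 5(1.0078250) + 5(1.0087) = 10.0826250 amu; Δm = 0.0697250 amu; E_B = 64.949 MeV; E_B/A = 6.4949 MeV
N-15 has the higher binding energy per nucleon, so it is the more tightly bound nucleus.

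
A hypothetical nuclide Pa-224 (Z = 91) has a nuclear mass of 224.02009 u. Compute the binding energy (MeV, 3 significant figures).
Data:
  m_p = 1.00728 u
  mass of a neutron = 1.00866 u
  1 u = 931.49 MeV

1670 MeV

Z = 91, so N = A − Z = 224 − 91 = 133.
Σm = 91·m_p + 133·m_n = 91.66248 + 134.15178 = 225.81426 u
Mass defect Δm = 225.81426 − 224.02009 = 1.79417 u
Converting to energy: 1.79417 u × 931.49 MeV/u = 1671.25 MeV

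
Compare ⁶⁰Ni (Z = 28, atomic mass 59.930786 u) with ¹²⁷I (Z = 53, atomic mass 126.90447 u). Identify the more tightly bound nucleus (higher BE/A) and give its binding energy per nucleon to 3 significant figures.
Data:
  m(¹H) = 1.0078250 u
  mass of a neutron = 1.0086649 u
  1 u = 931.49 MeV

⁶⁰Ni: Σm = 28(1.0078250) + 32(1.0086649) = 60.4963768 u; Δm = 0.5655908 u; E_B = 526.84 MeV; E_B/A = 8.781 MeV
¹²⁷I: Σm = 53(1.0078250) + 74(1.0086649) = 128.0559276 u; Δm = 1.1514576 u; E_B = 1072.57 MeV; E_B/A = 8.445 MeV
⁶⁰Ni has the higher binding energy per nucleon, so it is the more tightly bound nucleus.

⁶⁰Ni; 8.78 MeV/nucleon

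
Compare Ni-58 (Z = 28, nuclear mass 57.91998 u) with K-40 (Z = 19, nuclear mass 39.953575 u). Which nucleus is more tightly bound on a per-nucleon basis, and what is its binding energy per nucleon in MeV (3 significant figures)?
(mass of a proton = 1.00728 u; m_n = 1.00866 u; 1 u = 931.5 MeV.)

Ni-58; 8.73 MeV/nucleon

Ni-58: Σm = 28(1.00728) + 30(1.00866) = 58.46364 u; Δm = 0.54366 u; E_B = 506.42 MeV; E_B/A = 8.731 MeV
K-40: Σm = 19(1.00728) + 21(1.00866) = 40.32018 u; Δm = 0.366605 u; E_B = 341.49 MeV; E_B/A = 8.537 MeV
Ni-58 has the higher binding energy per nucleon, so it is the more tightly bound nucleus.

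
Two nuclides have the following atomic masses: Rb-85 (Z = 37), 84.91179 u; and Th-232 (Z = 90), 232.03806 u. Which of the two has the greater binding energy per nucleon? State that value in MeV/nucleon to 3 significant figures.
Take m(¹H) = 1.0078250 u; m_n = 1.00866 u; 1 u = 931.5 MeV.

Rb-85; 8.69 MeV/nucleon

Rb-85: Σm = 37(1.0078250) + 48(1.00866) = 85.7052050 u; Δm = 0.7934150 u; E_B = 739.07 MeV; E_B/A = 8.6949 MeV
Th-232: Σm = 90(1.0078250) + 142(1.00866) = 233.9339700 u; Δm = 1.8959100 u; E_B = 1766.0 MeV; E_B/A = 7.612 MeV
Rb-85 has the higher binding energy per nucleon, so it is the more tightly bound nucleus.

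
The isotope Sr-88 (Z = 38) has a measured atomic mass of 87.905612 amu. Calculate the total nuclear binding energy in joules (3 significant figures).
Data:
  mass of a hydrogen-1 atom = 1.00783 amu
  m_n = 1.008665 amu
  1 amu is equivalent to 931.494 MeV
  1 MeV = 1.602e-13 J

Z = 38, so N = A − Z = 88 − 38 = 50.
Mass of separated nucleons = 38(1.00783) + 50(1.008665) = 38.29754 + 50.433250 = 88.730790 amu
Δm = 88.730790 − 87.905612 = 0.825178 amu
Converting to energy: 0.825178 amu × 931.494 MeV/amu = 768.648 MeV
In joules: 768.648 MeV × 1.602e-13 J/MeV = 1.2314e-10 J

1.23e-10 J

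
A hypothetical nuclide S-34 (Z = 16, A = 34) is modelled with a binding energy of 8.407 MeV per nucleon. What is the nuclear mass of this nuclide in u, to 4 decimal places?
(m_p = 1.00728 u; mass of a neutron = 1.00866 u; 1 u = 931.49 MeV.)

Total binding energy = 34 × 8.407 = 285.838 MeV
Mass defect = 285.838 MeV / (931.49 MeV/u) = 0.306861 u
Constituent mass = 16(1.00728) + 18(1.00866) = 34.27236 u
Nuclear mass = 34.27236 − 0.306861 = 33.965499 u ≈ 33.9655 u (to 4 decimal places)

33.9655 u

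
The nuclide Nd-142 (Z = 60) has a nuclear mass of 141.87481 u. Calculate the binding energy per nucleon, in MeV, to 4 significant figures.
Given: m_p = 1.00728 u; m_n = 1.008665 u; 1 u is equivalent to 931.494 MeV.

8.347 MeV/nucleon

The nucleus contains 60 protons and 142 − 60 = 82 neutrons.
Mass of separated nucleons = 60(1.00728) + 82(1.008665) = 60.43680 + 82.710530 = 143.147330 u
The mass defect is 143.147330 − 141.87481 = 1.272520 u.
E_B = 1.272520 × 931.494 = 1185.34 MeV
Dividing by A = 142 gives 8.347 MeV per nucleon.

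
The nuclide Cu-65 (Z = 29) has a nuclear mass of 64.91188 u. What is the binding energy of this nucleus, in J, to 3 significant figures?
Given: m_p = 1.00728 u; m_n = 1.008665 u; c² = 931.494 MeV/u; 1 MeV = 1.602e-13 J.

9.12e-11 J

Σm = 29·m_p + 36·m_n = 29.21112 + 36.311940 = 65.523060 u
Δm = 65.523060 − 64.91188 = 0.611180 u
E_B = 0.611180 × 931.494 = 569.311 MeV
In joules: 569.311 MeV × 1.602e-13 J/MeV = 9.1204e-11 J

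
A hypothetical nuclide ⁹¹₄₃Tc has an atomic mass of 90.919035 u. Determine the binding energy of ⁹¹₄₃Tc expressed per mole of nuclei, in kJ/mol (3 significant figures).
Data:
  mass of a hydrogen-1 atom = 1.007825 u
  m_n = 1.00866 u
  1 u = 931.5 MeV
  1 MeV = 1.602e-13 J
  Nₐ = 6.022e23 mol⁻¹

7.49e+10 kJ/mol

Z = 43, so N = A − Z = 91 − 43 = 48.
Total constituent mass: 43 × 1.007825 + 48 × 1.00866 = 91.752155 u
Δm = 91.752155 − 90.919035 = 0.833120 u
E_B = 0.833120 × 931.5 = 776.051 MeV
Per nucleus in joules: 776.051 MeV × 1.602e-13 J/MeV = 1.2432e-10 J
Per mole: 1.2432e-10 J × 6.022e23 mol⁻¹ = 7.4866e+13 J/mol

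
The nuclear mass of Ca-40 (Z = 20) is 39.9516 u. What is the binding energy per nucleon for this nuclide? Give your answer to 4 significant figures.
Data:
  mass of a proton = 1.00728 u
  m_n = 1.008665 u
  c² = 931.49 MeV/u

8.553 MeV/nucleon

Z = 20, so N = A − Z = 40 − 20 = 20.
Total constituent mass: 20 × 1.00728 + 20 × 1.008665 = 40.318900 u
The mass defect is 40.318900 − 39.9516 = 0.367300 u.
Binding energy = Δm·c² = 0.367300 × 931.49 MeV/u = 342.136 MeV
Dividing by A = 40 gives 8.553 MeV per nucleon.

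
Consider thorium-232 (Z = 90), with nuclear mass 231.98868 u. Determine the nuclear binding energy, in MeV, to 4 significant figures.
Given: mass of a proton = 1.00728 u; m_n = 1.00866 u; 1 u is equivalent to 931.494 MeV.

1766 MeV

Z = 90, so N = A − Z = 232 − 90 = 142.
Σm = 90·m_p + 142·m_n = 90.65520 + 143.22972 = 233.88492 u
Δm = 233.88492 − 231.98868 = 1.89624 u
Binding energy = Δm·c² = 1.89624 × 931.494 MeV/u = 1766.34 MeV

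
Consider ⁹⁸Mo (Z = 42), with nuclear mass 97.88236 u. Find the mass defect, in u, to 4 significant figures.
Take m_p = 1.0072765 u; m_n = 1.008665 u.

With 42 protons and 56 neutrons (A = 98):
Mass of separated nucleons = 42(1.0072765) + 56(1.008665) = 42.3056130 + 56.485240 = 98.7908530 u
The mass defect is 98.7908530 − 97.88236 = 0.9084930 u.

0.9085 u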